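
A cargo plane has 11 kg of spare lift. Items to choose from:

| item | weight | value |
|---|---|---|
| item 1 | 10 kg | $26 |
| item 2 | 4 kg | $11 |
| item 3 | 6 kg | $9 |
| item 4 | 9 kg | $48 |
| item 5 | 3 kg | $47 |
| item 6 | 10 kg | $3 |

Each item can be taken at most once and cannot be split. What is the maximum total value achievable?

$58

This is a 0/1 knapsack; check combinations near the capacity.
- item 2+item 5: weight 4+3=7, value 11+47=58
- item 3+item 5: weight 6+3=9, value 9+47=56
- item 4: weight 9, value 48
- item 5: weight 3, value 47
Best: $58.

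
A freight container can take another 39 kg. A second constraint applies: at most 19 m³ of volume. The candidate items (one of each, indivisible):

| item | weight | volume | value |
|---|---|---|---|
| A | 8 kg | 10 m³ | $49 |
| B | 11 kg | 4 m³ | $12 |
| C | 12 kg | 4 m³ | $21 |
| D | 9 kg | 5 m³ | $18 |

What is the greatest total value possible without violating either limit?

$88

Feasible sets respecting both limits:
- A+C+D: weight 29, volume 19, value 88
- A+B+C: weight 31, volume 18, value 82
- A+B+D: weight 28, volume 19, value 79
Best: $88.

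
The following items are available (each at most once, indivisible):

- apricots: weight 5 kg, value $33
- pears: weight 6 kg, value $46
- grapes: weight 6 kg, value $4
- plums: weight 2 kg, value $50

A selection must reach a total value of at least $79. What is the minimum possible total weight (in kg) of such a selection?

7

Subsets with value ≥ 79, sorted by total weight:
- apricots+plums: weight 7, value 83
- pears+plums: weight 8, value 96
- apricots+pears: weight 11, value 79
Minimum weight: 7 kg.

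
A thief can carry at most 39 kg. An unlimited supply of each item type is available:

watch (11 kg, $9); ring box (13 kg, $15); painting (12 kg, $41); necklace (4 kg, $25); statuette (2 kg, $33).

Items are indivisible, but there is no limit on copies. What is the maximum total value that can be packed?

Best value-per-unit is statuette at 33/2, and filling with it alone uses weight 19×2=38. No mix of the others beats 19×33 = 627.

$627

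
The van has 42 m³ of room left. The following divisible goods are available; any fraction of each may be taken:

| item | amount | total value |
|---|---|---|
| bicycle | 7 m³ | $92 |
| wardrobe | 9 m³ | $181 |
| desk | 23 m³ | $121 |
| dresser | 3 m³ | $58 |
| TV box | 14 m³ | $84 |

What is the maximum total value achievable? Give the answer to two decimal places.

Take in order of value per unit:
- wardrobe (181/9 per unit): all 9 → value 181, running total 181.00
- dresser (58/3 per unit): all 3 → value 58, running total 239.00
- bicycle (92/7 per unit): all 7 → value 92, running total 331.00
- TV box (84/14 per unit): all 14 → value 84, running total 415.00
- desk (121/23 per unit): 9 of 23 → value 9×121/23 = 47.3478, running total 462.35
Total 462.35.

462.35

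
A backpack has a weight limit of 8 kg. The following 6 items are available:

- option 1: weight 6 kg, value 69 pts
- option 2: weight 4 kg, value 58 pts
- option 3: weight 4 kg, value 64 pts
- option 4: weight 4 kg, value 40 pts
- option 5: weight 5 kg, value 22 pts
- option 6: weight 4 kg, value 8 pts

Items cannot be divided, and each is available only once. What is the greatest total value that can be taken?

This is a 0/1 knapsack; check combinations near the capacity.
- option 2+option 3: weight 4+4=8, value 58+64=122
- option 3+option 4: weight 4+4=8, value 64+40=104
- option 2+option 4: weight 4+4=8, value 58+40=98
- option 3+option 6: weight 4+4=8, value 64+8=72
- option 1: weight 6, value 69
Best: 122 pts.

122 pts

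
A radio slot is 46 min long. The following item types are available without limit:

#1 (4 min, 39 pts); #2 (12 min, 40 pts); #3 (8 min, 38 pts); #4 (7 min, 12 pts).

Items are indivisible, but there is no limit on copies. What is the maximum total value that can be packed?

429 pts

Best value-per-unit is #1 at 39/4, and filling with it alone uses duration 11×4=44. No mix of the others beats 11×39 = 429.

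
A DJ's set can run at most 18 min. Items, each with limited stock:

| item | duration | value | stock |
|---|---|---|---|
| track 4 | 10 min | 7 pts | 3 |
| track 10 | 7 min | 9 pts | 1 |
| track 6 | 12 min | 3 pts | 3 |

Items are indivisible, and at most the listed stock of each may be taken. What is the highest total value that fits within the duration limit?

Top feasible selections:
- 1×track 4 + 1×track 10: duration 17, value 16
- 1×track 10: duration 7, value 9
Best: 16 pts.

16 pts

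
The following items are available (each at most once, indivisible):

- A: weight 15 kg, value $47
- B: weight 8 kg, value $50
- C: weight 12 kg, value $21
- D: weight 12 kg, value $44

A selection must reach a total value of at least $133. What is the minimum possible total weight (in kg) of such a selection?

35

Subsets with value ≥ 133, sorted by total weight:
- A+B+D: weight 35, value 141
- A+B+C+D: weight 47, value 162
Minimum weight: 35 kg.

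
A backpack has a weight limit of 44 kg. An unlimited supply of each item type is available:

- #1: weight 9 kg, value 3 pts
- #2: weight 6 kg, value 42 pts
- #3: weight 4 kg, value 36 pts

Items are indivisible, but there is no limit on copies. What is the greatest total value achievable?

396 pts

Best value-per-unit is #3 at 36/4, and filling with it alone uses weight 11×4=44. No mix of the others beats 11×36 = 396.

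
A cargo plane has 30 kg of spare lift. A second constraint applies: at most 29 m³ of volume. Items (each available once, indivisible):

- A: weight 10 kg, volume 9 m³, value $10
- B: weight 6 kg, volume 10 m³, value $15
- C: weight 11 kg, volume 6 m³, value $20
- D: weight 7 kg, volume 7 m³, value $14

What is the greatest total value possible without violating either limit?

Feasible sets respecting both limits:
- B+C+D: weight 24, volume 23, value 49
- A+B+C: weight 27, volume 25, value 45
- A+C+D: weight 28, volume 22, value 44
- A+B+D: weight 23, volume 26, value 39
Best: $49.

$49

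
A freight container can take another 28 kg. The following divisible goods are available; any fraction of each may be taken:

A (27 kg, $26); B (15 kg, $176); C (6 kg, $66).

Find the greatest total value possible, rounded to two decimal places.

248.74

Take in order of value per unit:
- B (176/15 per unit): all 15 → value 176, running total 176.00
- C (66/6 per unit): all 6 → value 66, running total 242.00
- A (26/27 per unit): 7 of 27 → value 7×26/27 = 6.7407, running total 248.74
Total 248.74.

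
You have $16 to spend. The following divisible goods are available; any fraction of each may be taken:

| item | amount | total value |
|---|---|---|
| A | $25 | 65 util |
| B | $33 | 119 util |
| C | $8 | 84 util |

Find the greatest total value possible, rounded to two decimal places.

112.85

Take in order of value per unit:
- C (84/8 per unit): all 8 → value 84, running total 84.00
- B (119/33 per unit): 8 of 33 → value 8×119/33 = 28.8485, running total 112.85
Total 112.85.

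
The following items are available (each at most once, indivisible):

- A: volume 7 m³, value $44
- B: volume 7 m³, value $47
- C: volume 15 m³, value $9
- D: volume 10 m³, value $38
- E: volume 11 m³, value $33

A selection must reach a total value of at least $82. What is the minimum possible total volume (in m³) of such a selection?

Subsets with value ≥ 82, sorted by total volume:
- A+B: volume 14, value 91
- B+D: volume 17, value 85
- A+D: volume 17, value 82
Minimum volume: 14 m³.

14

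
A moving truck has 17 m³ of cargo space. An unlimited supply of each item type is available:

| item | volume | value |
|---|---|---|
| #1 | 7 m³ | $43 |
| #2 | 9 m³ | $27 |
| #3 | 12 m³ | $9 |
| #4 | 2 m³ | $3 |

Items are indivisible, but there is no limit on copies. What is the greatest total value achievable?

Best value-per-unit is #1 at 43/7; filling with it alone gives 2×43 = 86.
Optimal mix: 2×#1 + 1×#4 → volume 16, value 89.

$89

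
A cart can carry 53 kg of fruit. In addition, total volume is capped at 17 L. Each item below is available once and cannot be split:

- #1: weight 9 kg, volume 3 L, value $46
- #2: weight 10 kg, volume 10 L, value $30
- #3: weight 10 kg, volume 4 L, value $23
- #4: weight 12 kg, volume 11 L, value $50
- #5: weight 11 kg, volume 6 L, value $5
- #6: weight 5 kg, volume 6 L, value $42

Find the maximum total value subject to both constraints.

$111

Feasible sets respecting both limits:
- #1+#3+#6: weight 24, volume 13, value 111
- #1+#2+#3: weight 29, volume 17, value 99
- #1+#4: weight 21, volume 14, value 96
Best: $111.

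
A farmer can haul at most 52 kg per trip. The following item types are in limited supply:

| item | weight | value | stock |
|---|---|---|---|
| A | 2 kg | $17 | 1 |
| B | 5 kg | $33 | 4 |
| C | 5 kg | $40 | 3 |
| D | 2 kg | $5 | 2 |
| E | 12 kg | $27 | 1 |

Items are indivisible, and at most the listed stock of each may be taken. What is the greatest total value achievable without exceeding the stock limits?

Top feasible selections:
- 1×A + 4×B + 3×C + 1×D + 1×E: weight 51, value 301
- 1×A + 4×B + 3×C + 1×E: weight 49, value 296
Best: $301.

$301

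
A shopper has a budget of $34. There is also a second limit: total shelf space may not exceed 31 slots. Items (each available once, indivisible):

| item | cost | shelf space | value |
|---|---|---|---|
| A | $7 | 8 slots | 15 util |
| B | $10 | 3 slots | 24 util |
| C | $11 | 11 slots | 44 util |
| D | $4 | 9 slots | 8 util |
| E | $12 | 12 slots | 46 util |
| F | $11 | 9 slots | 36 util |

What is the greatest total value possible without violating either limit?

114 util

Feasible sets respecting both limits:
- B+C+E: cost 33, shelf space 26, value 114
- B+E+F: cost 33, shelf space 24, value 106
- A+C+E: cost 30, shelf space 31, value 105
Best: 114 util.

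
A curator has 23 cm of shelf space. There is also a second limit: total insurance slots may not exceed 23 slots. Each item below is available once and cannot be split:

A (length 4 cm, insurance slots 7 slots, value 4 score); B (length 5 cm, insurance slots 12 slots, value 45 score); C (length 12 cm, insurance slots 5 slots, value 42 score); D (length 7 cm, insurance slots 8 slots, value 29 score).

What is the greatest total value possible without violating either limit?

87 score

Feasible sets respecting both limits:
- B+C: length 17, insurance slots 17, value 87
- A+C+D: length 23, insurance slots 20, value 75
- B+D: length 12, insurance slots 20, value 74
Best: 87 score.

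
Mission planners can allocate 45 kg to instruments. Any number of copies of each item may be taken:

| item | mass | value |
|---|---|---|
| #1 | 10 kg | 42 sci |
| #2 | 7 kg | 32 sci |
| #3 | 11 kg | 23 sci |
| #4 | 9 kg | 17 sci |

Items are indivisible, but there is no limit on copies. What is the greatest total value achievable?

Best value-per-unit is #2 at 32/7; filling with it alone gives 6×32 = 192.
Optimal mix: 1×#1 + 5×#2 → mass 45, value 202.

202 sci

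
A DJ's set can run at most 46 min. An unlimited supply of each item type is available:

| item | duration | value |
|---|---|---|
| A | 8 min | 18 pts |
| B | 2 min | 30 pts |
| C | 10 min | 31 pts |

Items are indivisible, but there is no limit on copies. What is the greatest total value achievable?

690 pts

Best value-per-unit is B at 30/2, and filling with it alone uses duration 23×2=46. No mix of the others beats 23×30 = 690.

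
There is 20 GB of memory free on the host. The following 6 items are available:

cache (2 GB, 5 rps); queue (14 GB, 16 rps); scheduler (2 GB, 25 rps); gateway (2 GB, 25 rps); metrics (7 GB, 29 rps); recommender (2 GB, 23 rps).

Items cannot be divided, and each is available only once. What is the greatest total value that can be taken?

107 rps

This is a 0/1 knapsack; check combinations near the capacity.
- cache+scheduler+gateway+metrics+recommender: memory 2+2+2+7+2=15, value 5+25+25+29+23=107
- scheduler+gateway+metrics+recommender: memory 2+2+7+2=13, value 25+25+29+23=102
- queue+scheduler+gateway+recommender: memory 14+2+2+2=20, value 16+25+25+23=89
Best: 107 rps.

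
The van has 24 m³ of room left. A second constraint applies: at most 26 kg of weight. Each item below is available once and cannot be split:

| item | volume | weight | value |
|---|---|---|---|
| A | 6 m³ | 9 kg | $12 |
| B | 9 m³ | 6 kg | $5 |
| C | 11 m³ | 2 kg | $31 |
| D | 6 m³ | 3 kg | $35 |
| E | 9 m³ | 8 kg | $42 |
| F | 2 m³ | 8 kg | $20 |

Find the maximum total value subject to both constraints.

Feasible sets respecting both limits:
- D+E+F: volume 17, weight 19, value 97
- C+E+F: volume 22, weight 18, value 93
- A+D+E: volume 21, weight 20, value 89
- C+D+F: volume 19, weight 13, value 86
Best: $97.

$97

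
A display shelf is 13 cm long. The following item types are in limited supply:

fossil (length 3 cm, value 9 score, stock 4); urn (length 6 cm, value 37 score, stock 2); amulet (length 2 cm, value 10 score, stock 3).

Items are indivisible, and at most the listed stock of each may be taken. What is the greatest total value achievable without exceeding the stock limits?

Best selections within length 13 and stock limits:
- 2×urn: length 12, value 74
- 1×urn + 3×amulet: length 12, value 67
- 1×fossil + 1×urn + 2×amulet: length 13, value 66
- 1×urn + 2×amulet: length 10, value 57
Best: 74 score.

74 score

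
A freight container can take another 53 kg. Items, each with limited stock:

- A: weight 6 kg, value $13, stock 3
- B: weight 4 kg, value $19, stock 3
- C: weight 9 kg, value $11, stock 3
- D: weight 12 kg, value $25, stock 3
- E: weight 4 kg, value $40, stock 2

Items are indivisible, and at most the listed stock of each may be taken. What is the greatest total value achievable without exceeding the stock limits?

$201

Top feasible selections:
- 3×A + 3×B + 1×D + 2×E: weight 50, value 201
- 1×A + 3×B + 2×D + 2×E: weight 50, value 200
Best: $201.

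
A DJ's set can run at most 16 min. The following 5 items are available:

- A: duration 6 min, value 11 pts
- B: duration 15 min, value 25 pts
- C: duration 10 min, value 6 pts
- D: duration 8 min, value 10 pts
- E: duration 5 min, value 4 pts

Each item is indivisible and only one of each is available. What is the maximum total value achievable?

This is a 0/1 knapsack; check combinations near the capacity.
- B: duration 15, value 25
- A+D: duration 6+8=14, value 11+10=21
- A+C: duration 6+10=16, value 11+6=17
Best: 25 pts.

25 pts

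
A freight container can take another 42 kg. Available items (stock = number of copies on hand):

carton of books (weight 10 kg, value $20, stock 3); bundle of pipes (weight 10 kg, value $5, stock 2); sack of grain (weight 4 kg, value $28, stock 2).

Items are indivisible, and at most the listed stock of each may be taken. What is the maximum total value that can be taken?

Top feasible selections:
- 3×carton of books + 2×sack of grain: weight 38, value 116
- 2×carton of books + 1×bundle of pipes + 2×sack of grain: weight 38, value 101
Best: $116.

$116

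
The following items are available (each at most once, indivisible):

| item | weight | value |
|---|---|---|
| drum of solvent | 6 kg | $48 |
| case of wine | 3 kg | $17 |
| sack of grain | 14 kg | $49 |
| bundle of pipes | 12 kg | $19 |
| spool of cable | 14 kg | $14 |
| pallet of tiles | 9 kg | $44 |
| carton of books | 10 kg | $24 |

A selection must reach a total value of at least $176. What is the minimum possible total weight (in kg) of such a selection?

Subsets with value ≥ 176, sorted by total weight:
- drum of solvent+case of wine+sack of grain+pallet of tiles+carton of books: weight 42, value 182
- drum of solvent+case of wine+sack of grain+bundle of pipes+pallet of tiles: weight 44, value 177
- drum of solvent+sack of grain+bundle of pipes+pallet of tiles+carton of books: weight 51, value 184
Minimum weight: 42 kg.

42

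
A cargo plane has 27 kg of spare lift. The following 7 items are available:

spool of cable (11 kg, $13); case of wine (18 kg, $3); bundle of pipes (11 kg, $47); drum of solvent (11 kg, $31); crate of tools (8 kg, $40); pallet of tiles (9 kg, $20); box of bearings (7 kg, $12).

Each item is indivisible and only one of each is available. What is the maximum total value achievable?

$99

This is a 0/1 knapsack; check combinations near the capacity.
- bundle of pipes+crate of tools+box of bearings: weight 11+8+7=26, value 47+40+12=99
- bundle of pipes+crate of tools: weight 11+8=19, value 47+40=87
- drum of solvent+crate of tools+box of bearings: weight 11+8+7=26, value 31+40+12=83
Best: $99.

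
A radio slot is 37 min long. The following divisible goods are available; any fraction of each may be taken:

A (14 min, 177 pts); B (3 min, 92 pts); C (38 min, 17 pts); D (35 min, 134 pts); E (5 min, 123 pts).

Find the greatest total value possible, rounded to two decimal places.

449.43

Take in order of value per unit:
- B (92/3 per unit): all 3 → value 92, running total 92.00
- E (123/5 per unit): all 5 → value 123, running total 215.00
- A (177/14 per unit): all 14 → value 177, running total 392.00
- D (134/35 per unit): 15 of 35 → value 15×134/35 = 57.4286, running total 449.43
Total 449.43.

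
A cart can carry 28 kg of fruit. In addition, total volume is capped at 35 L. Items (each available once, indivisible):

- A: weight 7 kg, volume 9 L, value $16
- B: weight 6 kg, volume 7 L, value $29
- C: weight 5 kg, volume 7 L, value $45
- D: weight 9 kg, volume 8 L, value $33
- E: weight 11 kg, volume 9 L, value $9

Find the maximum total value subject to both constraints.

$123

Feasible sets respecting both limits:
- A+B+C+D: weight 27, volume 31, value 123
- B+C+D: weight 20, volume 22, value 107
- A+C+D: weight 21, volume 24, value 94
Best: $123.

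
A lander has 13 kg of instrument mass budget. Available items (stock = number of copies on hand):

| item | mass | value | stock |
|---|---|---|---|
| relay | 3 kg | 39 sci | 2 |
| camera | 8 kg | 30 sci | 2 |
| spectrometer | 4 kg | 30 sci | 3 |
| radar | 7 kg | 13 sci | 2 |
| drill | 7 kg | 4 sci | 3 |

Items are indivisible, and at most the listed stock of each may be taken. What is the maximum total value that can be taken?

108 sci

Best selections within mass 13 and stock limits:
- 2×relay + 1×spectrometer: mass 10, value 108
- 1×relay + 2×spectrometer: mass 11, value 99
- 2×relay + 1×radar: mass 13, value 91
Best: 108 sci.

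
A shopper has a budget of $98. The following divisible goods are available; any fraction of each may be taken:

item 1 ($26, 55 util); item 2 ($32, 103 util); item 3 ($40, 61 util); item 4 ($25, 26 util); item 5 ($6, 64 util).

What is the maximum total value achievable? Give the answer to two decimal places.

273.85

Take in order of value per unit:
- item 5 (64/6 per unit): all 6 → value 64, running total 64.00
- item 2 (103/32 per unit): all 32 → value 103, running total 167.00
- item 1 (55/26 per unit): all 26 → value 55, running total 222.00
- item 3 (61/40 per unit): 34 of 40 → value 34×61/40 = 51.8500, running total 273.85
Total 273.85.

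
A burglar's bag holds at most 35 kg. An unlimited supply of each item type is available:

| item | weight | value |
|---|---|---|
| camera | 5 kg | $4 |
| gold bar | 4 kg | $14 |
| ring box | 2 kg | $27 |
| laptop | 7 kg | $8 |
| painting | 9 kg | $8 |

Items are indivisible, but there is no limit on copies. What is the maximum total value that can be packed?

Best value-per-unit is ring box at 27/2, and filling with it alone uses weight 17×2=34. No mix of the others beats 17×27 = 459.

$459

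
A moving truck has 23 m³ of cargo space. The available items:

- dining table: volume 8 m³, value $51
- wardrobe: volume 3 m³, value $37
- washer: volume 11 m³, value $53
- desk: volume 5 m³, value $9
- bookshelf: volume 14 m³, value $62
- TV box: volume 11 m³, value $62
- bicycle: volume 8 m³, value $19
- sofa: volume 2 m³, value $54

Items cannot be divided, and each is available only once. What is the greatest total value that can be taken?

Check high-value combinations within 23 m³:
- dining table+TV box+sofa: volume 8+11+2=21, value 51+62+54=167
- wardrobe+desk+TV box+sofa: volume 3+5+11+2=21, value 37+9+62+54=162
- dining table+wardrobe+bicycle+sofa: volume 8+3+8+2=21, value 51+37+19+54=161
- dining table+washer+sofa: volume 8+11+2=21, value 51+53+54=158
Best: $167.

$167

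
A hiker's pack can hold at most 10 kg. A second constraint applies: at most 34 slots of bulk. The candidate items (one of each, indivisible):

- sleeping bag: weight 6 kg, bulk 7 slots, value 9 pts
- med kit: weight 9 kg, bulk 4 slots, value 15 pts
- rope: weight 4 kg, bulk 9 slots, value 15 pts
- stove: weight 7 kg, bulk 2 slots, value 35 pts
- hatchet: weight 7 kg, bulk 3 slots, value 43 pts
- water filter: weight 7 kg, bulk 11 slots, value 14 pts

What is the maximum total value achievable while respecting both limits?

Feasible sets respecting both limits:
- hatchet: weight 7, bulk 3, value 43
- stove: weight 7, bulk 2, value 35
- sleeping bag+rope: weight 10, bulk 16, value 24
- med kit: weight 9, bulk 4, value 15
Best: 43 pts.

43 pts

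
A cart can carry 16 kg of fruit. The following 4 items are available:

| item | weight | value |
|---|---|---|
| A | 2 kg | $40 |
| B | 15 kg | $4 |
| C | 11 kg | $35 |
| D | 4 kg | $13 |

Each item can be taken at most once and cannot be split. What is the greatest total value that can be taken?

This is a 0/1 knapsack; check combinations near the capacity.
- A+C: weight 2+11=13, value 40+35=75
- A+D: weight 2+4=6, value 40+13=53
- C+D: weight 11+4=15, value 35+13=48
- A: weight 2, value 40
Best: $75.

$75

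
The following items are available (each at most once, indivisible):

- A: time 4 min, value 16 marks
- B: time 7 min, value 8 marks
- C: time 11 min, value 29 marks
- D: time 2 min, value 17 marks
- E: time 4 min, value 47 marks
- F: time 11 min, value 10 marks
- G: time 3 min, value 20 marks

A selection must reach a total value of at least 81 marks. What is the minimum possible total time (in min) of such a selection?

Subsets with value ≥ 81, sorted by total time:
- D+E+G: time 9, value 84
- A+E+G: time 11, value 83
- A+D+E+G: time 13, value 100
Minimum time: 9 min.

9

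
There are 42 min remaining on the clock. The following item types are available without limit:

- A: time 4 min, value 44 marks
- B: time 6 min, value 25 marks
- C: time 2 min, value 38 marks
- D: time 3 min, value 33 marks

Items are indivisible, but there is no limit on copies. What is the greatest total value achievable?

Best value-per-unit is C at 38/2, and filling with it alone uses time 21×2=42. No mix of the others beats 21×38 = 798.

798 marks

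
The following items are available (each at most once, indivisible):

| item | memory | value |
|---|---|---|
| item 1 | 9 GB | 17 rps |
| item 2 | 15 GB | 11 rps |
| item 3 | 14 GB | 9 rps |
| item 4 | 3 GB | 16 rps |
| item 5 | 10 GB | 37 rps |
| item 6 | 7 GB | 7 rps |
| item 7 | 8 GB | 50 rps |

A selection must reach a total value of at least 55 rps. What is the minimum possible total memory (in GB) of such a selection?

11

Subsets with value ≥ 55, sorted by total memory:
- item 4+item 7: memory 11, value 66
- item 6+item 7: memory 15, value 57
- item 1+item 7: memory 17, value 67
- item 5+item 7: memory 18, value 87
Minimum memory: 11 GB.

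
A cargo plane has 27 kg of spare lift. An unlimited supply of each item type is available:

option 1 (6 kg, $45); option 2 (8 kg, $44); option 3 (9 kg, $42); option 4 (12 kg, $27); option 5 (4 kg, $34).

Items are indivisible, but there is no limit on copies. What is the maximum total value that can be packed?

$215

Best value-per-unit is option 5 at 34/4; filling with it alone gives 6×34 = 204.
Optimal mix: 1×option 1 + 5×option 5 → weight 26, value 215.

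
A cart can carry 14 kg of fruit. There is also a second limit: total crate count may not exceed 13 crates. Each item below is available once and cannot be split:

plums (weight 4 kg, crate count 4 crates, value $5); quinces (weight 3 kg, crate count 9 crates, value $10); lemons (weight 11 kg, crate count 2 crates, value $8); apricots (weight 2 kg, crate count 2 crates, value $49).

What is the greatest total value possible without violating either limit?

$59

Feasible sets respecting both limits:
- quinces+apricots: weight 5, crate count 11, value 59
- lemons+apricots: weight 13, crate count 4, value 57
- plums+apricots: weight 6, crate count 6, value 54
Best: $59.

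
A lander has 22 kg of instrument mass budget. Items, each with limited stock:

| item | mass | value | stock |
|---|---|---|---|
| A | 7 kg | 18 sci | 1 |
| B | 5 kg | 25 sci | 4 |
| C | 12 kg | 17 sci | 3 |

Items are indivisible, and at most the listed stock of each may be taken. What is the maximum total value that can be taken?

Best selections within mass 22 and stock limits:
- 4×B: mass 20, value 100
- 1×A + 3×B: mass 22, value 93
Best: 100 sci.

100 sci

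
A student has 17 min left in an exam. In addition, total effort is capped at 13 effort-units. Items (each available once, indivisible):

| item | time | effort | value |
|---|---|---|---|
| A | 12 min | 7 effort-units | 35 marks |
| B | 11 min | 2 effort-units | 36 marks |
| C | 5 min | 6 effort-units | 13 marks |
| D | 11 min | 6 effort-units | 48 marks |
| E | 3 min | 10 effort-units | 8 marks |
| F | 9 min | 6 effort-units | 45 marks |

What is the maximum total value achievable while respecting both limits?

61 marks

Feasible sets respecting both limits:
- C+D: time 16, effort 12, value 61
- C+F: time 14, effort 12, value 58
- B+C: time 16, effort 8, value 49
- A+C: time 17, effort 13, value 48
Best: 61 marks.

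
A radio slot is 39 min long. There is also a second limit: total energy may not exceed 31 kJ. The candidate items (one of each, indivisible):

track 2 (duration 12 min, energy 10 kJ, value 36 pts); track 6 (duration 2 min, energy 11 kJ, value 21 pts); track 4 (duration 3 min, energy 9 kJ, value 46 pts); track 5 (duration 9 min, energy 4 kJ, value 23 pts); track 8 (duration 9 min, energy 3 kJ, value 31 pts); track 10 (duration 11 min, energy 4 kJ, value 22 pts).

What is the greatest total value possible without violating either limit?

143 pts

Feasible sets respecting both limits:
- track 6+track 4+track 5+track 8+track 10: duration 34, energy 31, value 143
- track 2+track 4+track 5+track 8: duration 33, energy 26, value 136
- track 2+track 4+track 8+track 10: duration 35, energy 26, value 135
Best: 143 pts.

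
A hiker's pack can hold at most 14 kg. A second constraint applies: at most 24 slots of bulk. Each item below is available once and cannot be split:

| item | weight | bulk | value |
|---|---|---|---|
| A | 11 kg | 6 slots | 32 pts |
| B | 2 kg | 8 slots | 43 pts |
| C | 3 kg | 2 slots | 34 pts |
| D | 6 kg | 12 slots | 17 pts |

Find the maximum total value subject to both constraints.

Feasible sets respecting both limits:
- B+C+D: weight 11, bulk 22, value 94
- B+C: weight 5, bulk 10, value 77
- A+B: weight 13, bulk 14, value 75
Best: 94 pts.

94 pts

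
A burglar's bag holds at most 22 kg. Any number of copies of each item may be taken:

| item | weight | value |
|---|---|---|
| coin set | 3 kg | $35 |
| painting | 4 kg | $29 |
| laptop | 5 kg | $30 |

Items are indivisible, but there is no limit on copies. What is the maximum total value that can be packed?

Best value-per-unit is coin set at 35/3, and filling with it alone uses weight 7×3=21. No mix of the others beats 7×35 = 245.

$245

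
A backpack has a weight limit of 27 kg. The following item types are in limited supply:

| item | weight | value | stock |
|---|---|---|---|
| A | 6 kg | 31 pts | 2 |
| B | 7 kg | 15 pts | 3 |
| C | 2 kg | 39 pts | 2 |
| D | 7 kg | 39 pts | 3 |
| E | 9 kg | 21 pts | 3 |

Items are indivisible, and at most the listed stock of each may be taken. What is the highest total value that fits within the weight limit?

195 pts

Best selections within weight 27 and stock limits:
- 2×C + 3×D: weight 25, value 195
- 1×A + 2×C + 2×D: weight 24, value 187
- 2×A + 2×C + 1×D: weight 23, value 179
- 2×C + 2×D + 1×E: weight 27, value 177
Best: 195 pts.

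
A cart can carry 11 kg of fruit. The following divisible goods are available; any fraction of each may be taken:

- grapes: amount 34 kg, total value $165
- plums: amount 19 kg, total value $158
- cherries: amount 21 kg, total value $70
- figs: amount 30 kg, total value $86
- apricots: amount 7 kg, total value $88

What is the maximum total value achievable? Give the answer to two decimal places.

121.26

Take in order of value per unit:
- apricots (88/7 per unit): all 7 → value 88, running total 88.00
- plums (158/19 per unit): 4 of 19 → value 4×158/19 = 33.2632, running total 121.26
Total 121.26.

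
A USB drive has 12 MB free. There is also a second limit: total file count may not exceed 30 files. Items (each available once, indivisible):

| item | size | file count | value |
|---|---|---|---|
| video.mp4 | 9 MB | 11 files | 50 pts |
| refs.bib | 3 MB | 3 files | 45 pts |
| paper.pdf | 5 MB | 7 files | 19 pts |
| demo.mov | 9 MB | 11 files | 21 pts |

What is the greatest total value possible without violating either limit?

95 pts

Feasible sets respecting both limits:
- video.mp4+refs.bib: size 12, file count 14, value 95
- refs.bib+demo.mov: size 12, file count 14, value 66
- refs.bib+paper.pdf: size 8, file count 10, value 64
Best: 95 pts.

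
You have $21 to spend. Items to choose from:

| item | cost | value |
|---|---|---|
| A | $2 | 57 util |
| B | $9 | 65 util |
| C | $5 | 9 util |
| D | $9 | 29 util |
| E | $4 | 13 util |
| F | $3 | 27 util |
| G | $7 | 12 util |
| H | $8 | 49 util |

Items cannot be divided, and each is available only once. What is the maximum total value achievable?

171 util

Check high-value combinations within $21:
- A+B+H: cost 2+9+8=19, value 57+65+49=171
- A+B+E+F: cost 2+9+4+3=18, value 57+65+13+27=162
- A+B+F+G: cost 2+9+3+7=21, value 57+65+27+12=161
- A+B+C+F: cost 2+9+5+3=19, value 57+65+9+27=158
- A+B+D: cost 2+9+9=20, value 57+65+29=151
Best: 171 util.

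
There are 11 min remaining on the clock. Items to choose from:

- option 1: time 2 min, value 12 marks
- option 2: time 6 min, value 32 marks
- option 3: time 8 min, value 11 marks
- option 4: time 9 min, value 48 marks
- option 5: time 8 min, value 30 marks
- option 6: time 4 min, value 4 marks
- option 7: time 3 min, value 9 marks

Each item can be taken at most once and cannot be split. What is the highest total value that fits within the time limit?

This is a 0/1 knapsack; check combinations near the capacity.
- option 1+option 4: time 2+9=11, value 12+48=60
- option 1+option 2+option 7: time 2+6+3=11, value 12+32+9=53
- option 4: time 9, value 48
- option 1+option 2: time 2+6=8, value 12+32=44
- option 1+option 5: time 2+8=10, value 12+30=42
Best: 60 marks.

60 marks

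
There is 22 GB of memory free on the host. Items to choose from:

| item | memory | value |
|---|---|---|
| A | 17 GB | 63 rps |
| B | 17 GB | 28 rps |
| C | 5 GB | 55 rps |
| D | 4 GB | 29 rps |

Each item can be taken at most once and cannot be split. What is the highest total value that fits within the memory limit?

118 rps

Check high-value combinations within 22 GB:
- A+C: memory 17+5=22, value 63+55=118
- A+D: memory 17+4=21, value 63+29=92
- C+D: memory 5+4=9, value 55+29=84
Best: 118 rps.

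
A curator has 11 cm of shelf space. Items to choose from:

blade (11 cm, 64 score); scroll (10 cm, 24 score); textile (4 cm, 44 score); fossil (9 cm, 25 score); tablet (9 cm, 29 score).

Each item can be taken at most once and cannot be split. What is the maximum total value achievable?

This is a 0/1 knapsack; check combinations near the capacity.
- blade: length 11, value 64
- textile: length 4, value 44
- tablet: length 9, value 29
- fossil: length 9, value 25
Best: 64 score.

64 score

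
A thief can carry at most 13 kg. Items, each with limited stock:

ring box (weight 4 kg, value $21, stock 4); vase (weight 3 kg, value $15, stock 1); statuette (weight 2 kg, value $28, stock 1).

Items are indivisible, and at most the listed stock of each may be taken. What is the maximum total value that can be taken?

Top feasible selections:
- 2×ring box + 1×vase + 1×statuette: weight 13, value 85
- 2×ring box + 1×statuette: weight 10, value 70
- 1×ring box + 1×vase + 1×statuette: weight 9, value 64
Best: $85.

$85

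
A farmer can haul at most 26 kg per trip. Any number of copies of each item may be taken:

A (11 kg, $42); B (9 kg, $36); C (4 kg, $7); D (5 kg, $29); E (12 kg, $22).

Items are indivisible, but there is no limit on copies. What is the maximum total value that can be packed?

$145

Best value-per-unit is D at 29/5, and filling with it alone uses weight 5×5=25. No mix of the others beats 5×29 = 145.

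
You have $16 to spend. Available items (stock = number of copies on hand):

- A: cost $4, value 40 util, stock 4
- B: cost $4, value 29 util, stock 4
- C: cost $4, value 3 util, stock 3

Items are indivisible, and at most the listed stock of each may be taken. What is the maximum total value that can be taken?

Best selections within cost 16 and stock limits:
- 4×A: cost 16, value 160
- 3×A + 1×B: cost 16, value 149
Best: 160 util.

160 util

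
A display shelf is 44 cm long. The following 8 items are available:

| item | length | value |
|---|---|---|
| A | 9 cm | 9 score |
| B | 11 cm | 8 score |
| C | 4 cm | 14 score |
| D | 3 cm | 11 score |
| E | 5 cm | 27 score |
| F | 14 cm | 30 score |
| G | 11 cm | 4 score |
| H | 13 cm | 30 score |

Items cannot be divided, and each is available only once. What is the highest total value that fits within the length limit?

112 score

Check high-value combinations within 44 cm:
- C+D+E+F+H: length 4+3+5+14+13=39, value 14+11+27+30+30=112
- A+D+E+F+H: length 9+3+5+14+13=44, value 9+11+27+30+30=107
- C+E+F+H: length 4+5+14+13=36, value 14+27+30+30=101
Best: 112 score.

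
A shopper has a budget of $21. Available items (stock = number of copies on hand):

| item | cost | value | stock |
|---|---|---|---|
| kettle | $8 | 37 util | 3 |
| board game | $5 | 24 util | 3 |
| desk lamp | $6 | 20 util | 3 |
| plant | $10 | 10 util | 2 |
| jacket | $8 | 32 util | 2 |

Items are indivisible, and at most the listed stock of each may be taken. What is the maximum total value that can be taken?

Top feasible selections:
- 2×kettle + 1×board game: cost 21, value 98
- 1×kettle + 1×board game + 1×jacket: cost 21, value 93
Best: 98 util.

98 util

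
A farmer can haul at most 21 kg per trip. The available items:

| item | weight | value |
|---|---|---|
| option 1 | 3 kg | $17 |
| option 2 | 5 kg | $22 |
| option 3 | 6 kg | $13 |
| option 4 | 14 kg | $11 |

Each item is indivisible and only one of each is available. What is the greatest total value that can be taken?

$52

This is a 0/1 knapsack; check combinations near the capacity.
- option 1+option 2+option 3: weight 3+5+6=14, value 17+22+13=52
- option 1+option 2: weight 3+5=8, value 17+22=39
- option 2+option 3: weight 5+6=11, value 22+13=35
- option 2+option 4: weight 5+14=19, value 22+11=33
Best: $52.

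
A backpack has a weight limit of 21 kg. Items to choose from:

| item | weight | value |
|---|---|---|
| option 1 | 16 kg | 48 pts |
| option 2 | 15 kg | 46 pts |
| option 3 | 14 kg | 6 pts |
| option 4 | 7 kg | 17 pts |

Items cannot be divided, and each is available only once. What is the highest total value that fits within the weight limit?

48 pts

Check high-value combinations within 21 kg:
- option 1: weight 16, value 48
- option 2: weight 15, value 46
- option 3+option 4: weight 14+7=21, value 6+17=23
Best: 48 pts.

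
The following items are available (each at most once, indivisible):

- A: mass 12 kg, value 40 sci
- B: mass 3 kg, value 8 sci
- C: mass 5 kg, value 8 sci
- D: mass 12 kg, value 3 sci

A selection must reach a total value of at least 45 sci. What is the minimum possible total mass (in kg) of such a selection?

Subsets with value ≥ 45, sorted by total mass:
- A+B: mass 15, value 48
- A+C: mass 17, value 48
- A+B+C: mass 20, value 56
- A+B+D: mass 27, value 51
Minimum mass: 15 kg.

15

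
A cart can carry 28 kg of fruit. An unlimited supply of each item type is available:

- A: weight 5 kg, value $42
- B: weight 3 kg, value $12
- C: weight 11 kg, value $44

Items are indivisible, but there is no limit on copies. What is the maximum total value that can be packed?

Best value-per-unit is A at 42/5; filling with it alone gives 5×42 = 210.
Optimal mix: 5×A + 1×B → weight 28, value 222.

$222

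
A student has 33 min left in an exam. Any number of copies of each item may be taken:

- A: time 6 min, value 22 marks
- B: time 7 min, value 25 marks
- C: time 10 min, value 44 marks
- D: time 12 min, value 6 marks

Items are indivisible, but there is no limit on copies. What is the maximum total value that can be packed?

135 marks

Best value-per-unit is C at 44/10; filling with it alone gives 3×44 = 132.
Optimal mix: 1×A + 1×B + 2×C → time 33, value 135.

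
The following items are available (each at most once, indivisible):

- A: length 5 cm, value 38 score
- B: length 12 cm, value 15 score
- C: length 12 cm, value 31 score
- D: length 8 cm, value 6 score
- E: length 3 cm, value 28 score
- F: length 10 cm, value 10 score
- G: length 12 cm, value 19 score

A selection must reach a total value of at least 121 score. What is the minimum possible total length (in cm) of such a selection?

Subsets with value ≥ 121, sorted by total length:
- A+C+D+E+G: length 40, value 122
- A+C+E+F+G: length 42, value 126
- A+B+C+E+F: length 42, value 122
- A+B+C+E+G: length 44, value 131
Minimum length: 40 cm.

40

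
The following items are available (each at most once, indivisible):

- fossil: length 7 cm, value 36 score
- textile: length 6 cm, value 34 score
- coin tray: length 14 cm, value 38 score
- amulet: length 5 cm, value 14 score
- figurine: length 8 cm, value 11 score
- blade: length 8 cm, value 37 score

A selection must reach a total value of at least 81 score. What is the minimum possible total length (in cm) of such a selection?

18

Subsets with value ≥ 81, sorted by total length:
- fossil+textile+amulet: length 18, value 84
- textile+amulet+blade: length 19, value 85
- fossil+amulet+blade: length 20, value 87
Minimum length: 18 cm.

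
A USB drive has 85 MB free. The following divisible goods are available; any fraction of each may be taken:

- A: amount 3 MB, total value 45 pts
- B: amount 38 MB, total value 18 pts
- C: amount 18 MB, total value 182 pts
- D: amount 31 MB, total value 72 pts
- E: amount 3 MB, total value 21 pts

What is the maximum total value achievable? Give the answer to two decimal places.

334.21

Take in order of value per unit:
- A (45/3 per unit): all 3 → value 45, running total 45.00
- C (182/18 per unit): all 18 → value 182, running total 227.00
- E (21/3 per unit): all 3 → value 21, running total 248.00
- D (72/31 per unit): all 31 → value 72, running total 320.00
- B (18/38 per unit): 30 of 38 → value 30×18/38 = 14.2105, running total 334.21
Total 334.21.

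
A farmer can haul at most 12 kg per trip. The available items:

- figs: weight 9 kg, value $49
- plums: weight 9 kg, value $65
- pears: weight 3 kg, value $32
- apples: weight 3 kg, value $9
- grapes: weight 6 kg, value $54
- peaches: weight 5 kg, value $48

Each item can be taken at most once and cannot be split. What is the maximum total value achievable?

Check high-value combinations within 12 kg:
- grapes+peaches: weight 6+5=11, value 54+48=102
- plums+pears: weight 9+3=12, value 65+32=97
- pears+apples+grapes: weight 3+3+6=12, value 32+9+54=95
- pears+apples+peaches: weight 3+3+5=11, value 32+9+48=89
- pears+grapes: weight 3+6=9, value 32+54=86
Best: $102.

$102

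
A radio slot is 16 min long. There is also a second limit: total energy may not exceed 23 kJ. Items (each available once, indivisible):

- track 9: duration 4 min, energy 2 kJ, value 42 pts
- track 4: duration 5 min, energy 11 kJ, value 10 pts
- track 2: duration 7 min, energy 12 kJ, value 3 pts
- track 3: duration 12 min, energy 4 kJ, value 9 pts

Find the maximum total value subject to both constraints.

52 pts

Feasible sets respecting both limits:
- track 9+track 4: duration 9, energy 13, value 52
- track 9+track 3: duration 16, energy 6, value 51
- track 9+track 2: duration 11, energy 14, value 45
- track 9: duration 4, energy 2, value 42
Best: 52 pts.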